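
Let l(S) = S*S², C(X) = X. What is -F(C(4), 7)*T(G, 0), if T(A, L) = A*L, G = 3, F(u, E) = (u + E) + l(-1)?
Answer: 0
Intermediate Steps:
l(S) = S³
F(u, E) = -1 + E + u (F(u, E) = (u + E) + (-1)³ = (E + u) - 1 = -1 + E + u)
-F(C(4), 7)*T(G, 0) = -(-1 + 7 + 4)*3*0 = -10*0 = -1*0 = 0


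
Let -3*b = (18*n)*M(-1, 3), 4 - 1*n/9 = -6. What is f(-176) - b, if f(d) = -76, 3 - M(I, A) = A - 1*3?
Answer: 1544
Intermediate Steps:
n = 90 (n = 36 - 9*(-6) = 36 + 54 = 90)
M(I, A) = 6 - A (M(I, A) = 3 - (A - 1*3) = 3 - (A - 3) = 3 - (-3 + A) = 3 + (3 - A) = 6 - A)
b = -1620 (b = -18*90*(6 - 1*3)/3 = -540*(6 - 3) = -540*3 = -⅓*4860 = -1620)
f(-176) - b = -76 - 1*(-1620) = -76 + 1620 = 1544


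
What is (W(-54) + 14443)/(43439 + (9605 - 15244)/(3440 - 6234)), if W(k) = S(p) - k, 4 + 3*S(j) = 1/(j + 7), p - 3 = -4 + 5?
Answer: 121502932/364122615 ≈ 0.33369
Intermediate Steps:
p = 4 (p = 3 + (-4 + 5) = 3 + 1 = 4)
S(j) = -4/3 + 1/(3*(7 + j)) (S(j) = -4/3 + 1/(3*(j + 7)) = -4/3 + 1/(3*(7 + j)))
W(k) = -43/33 - k (W(k) = (-27 - 4*4)/(3*(7 + 4)) - k = (⅓)*(-27 - 16)/11 - k = (⅓)*(1/11)*(-43) - k = -43/33 - k)
(W(-54) + 14443)/(43439 + (9605 - 15244)/(3440 - 6234)) = ((-43/33 - 1*(-54)) + 14443)/(43439 + (9605 - 15244)/(3440 - 6234)) = ((-43/33 + 54) + 14443)/(43439 - 5639/(-2794)) = (1739/33 + 14443)/(43439 - 5639*(-1/2794)) = 478358/(33*(43439 + 5639/2794)) = 478358/(33*(121374205/2794)) = (478358/33)*(2794/121374205) = 121502932/364122615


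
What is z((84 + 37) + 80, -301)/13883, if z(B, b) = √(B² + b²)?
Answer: √131002/13883 ≈ 0.026071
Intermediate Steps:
z((84 + 37) + 80, -301)/13883 = √(((84 + 37) + 80)² + (-301)²)/13883 = √((121 + 80)² + 90601)*(1/13883) = √(201² + 90601)*(1/13883) = √(40401 + 90601)*(1/13883) = √131002*(1/13883) = √131002/13883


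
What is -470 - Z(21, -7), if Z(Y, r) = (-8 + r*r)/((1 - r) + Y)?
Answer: -13671/29 ≈ -471.41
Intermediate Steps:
Z(Y, r) = (-8 + r**2)/(1 + Y - r)
-470 - Z(21, -7) = -470 - (-8 + (-7)**2)/(1 + 21 - 1*(-7)) = -470 - (-8 + 49)/(1 + 21 + 7) = -470 - 41/29 = -13671/29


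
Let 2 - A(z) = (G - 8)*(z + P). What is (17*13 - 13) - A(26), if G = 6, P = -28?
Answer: 210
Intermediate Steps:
A(z) = -54 + 2*z (A(z) = 2 - (6 - 8)*(z - 28) = 2 - (-2)*(-28 + z) = 2 - (56 - 2*z) = 2 + (-56 + 2*z) = -54 + 2*z)
(17*13 - 13) - A(26) = (17*13 - 13) - (-54 + 2*26) = (221 - 13) - (-54 + 52) = 208 - 1*(-2) = 208 + 2 = 210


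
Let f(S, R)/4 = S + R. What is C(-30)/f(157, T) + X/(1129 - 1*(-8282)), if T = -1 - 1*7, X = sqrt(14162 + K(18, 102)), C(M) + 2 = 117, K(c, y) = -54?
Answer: 115/596 + 2*sqrt(3527)/9411 ≈ 0.20557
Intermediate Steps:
C(M) = 115 (C(M) = -2 + 117 = 115)
X = 2*sqrt(3527) (X = sqrt(14162 - 54) = sqrt(14108) = 2*sqrt(3527) ≈ 118.78)
T = -8 (T = -1 - 7 = -8)
f(S, R) = 4*R + 4*S (f(S, R) = 4*(S + R) = 4*(R + S) = 4*R + 4*S)
C(-30)/f(157, T) + X/(1129 - 1*(-8282)) = 115/(4*(-8) + 4*157) + (2*sqrt(3527))/(1129 - 1*(-8282)) = 115/(-32 + 628) + (2*sqrt(3527))/(1129 + 8282) = 115/596 + (2*sqrt(3527))/9411 = 115*(1/596) + (2*sqrt(3527))*(1/9411) = 115/596 + 2*sqrt(3527)/9411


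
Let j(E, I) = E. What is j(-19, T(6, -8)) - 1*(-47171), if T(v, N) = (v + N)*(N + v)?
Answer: 47152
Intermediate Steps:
T(v, N) = (N + v)² (T(v, N) = (N + v)*(N + v) = (N + v)²)
j(-19, T(6, -8)) - 1*(-47171) = -19 - 1*(-47171) = -19 + 47171 = 47152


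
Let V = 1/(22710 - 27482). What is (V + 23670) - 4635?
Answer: 90835019/4772 ≈ 19035.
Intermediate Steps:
V = -1/4772 (V = 1/(-4772) = -1/4772 ≈ -0.00020956)
(V + 23670) - 4635 = (-1/4772 + 23670) - 4635 = 112953239/4772 - 4635 = 90835019/4772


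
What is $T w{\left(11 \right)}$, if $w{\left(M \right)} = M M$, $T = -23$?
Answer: $-2783$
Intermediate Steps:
$w{\left(M \right)} = M^{2}$
$T w{\left(11 \right)} = - 23 \cdot 11^{2} = \left(-23\right) 121 = -2783$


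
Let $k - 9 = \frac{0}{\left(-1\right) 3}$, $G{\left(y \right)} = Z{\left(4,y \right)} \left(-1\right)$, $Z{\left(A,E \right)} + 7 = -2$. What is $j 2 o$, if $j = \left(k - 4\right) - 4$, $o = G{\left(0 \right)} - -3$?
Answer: $24$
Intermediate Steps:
$Z{\left(A,E \right)} = -9$ ($Z{\left(A,E \right)} = -7 - 2 = -9$)
$G{\left(y \right)} = 9$ ($G{\left(y \right)} = \left(-9\right) \left(-1\right) = 9$)
$k = 9$ ($k = 9 + \frac{0}{\left(-1\right) 3} = 9 + \frac{0}{-3} = 9 + 0 \left(- \frac{1}{3}\right) = 9 + 0 = 9$)
$o = 12$ ($o = 9 - -3 = 9 + 3 = 12$)
$j = 1$ ($j = \left(9 - 4\right) - 4 = 5 - 4 = 1$)
$j 2 o = 1 \cdot 2 \cdot 12 = 2 \cdot 12 = 24$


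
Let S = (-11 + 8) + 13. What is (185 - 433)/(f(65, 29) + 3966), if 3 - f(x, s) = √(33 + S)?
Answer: -492156/7876459 - 124*√43/7876459 ≈ -0.062588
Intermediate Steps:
S = 10 (S = -3 + 13 = 10)
f(x, s) = 3 - √43 (f(x, s) = 3 - √(33 + 10) = 3 - √43)
(185 - 433)/(f(65, 29) + 3966) = (185 - 433)/((3 - √43) + 3966) = -248/(3969 - √43)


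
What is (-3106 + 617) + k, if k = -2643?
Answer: -5132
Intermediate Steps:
(-3106 + 617) + k = (-3106 + 617) - 2643 = -2489 - 2643 = -5132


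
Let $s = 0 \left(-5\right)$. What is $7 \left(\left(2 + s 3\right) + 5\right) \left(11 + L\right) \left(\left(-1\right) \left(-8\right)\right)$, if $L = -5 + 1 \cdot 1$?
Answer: $2744$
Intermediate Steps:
$s = 0$
$L = -4$ ($L = -5 + 1 = -4$)
$7 \left(\left(2 + s 3\right) + 5\right) \left(11 + L\right) \left(\left(-1\right) \left(-8\right)\right) = 7 \left(\left(2 + 0 \cdot 3\right) + 5\right) \left(11 - 4\right) \left(\left(-1\right) \left(-8\right)\right) = 7 \left(\left(2 + 0\right) + 5\right) 7 \cdot 8 = 7 \left(2 + 5\right) 7 \cdot 8 = 7 \cdot 7 \cdot 7 \cdot 8 = 7 \cdot 49 \cdot 8 = 343 \cdot 8 = 2744$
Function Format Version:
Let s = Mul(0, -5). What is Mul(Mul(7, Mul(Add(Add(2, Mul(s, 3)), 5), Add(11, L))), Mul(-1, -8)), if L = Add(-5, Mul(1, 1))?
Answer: 2744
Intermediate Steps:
s = 0
L = -4 (L = Add(-5, 1) = -4)
Mul(Mul(7, Mul(Add(Add(2, Mul(s, 3)), 5), Add(11, L))), Mul(-1, -8)) = Mul(Mul(7, Mul(Add(Add(2, Mul(0, 3)), 5), Add(11, -4))), Mul(-1, -8)) = Mul(Mul(7, Mul(Add(Add(2, 0), 5), 7)), 8) = Mul(Mul(7, Mul(Add(2, 5), 7)), 8) = Mul(Mul(7, Mul(7, 7)), 8) = Mul(Mul(7, 49), 8) = Mul(343, 8) = 2744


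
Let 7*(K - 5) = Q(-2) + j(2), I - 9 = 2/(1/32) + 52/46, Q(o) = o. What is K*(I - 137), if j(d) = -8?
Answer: -36150/161 ≈ -224.53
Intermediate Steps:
I = 1705/23 (I = 9 + (2/(1/32) + 52/46) = 9 + (2/(1/32) + 52*(1/46)) = 9 + (2*32 + 26/23) = 9 + (64 + 26/23) = 9 + 1498/23 = 1705/23 ≈ 74.130)
K = 25/7 (K = 5 + (-2 - 8)/7 = 5 + (⅐)*(-10) = 5 - 10/7 = 25/7 ≈ 3.5714)
K*(I - 137) = 25*(1705/23 - 137)/7 = (25/7)*(-1446/23) = -36150/161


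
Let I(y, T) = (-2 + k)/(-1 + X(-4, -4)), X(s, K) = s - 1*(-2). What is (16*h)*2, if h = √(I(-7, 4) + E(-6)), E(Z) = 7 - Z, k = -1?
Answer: 32*√14 ≈ 119.73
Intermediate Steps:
X(s, K) = 2 + s (X(s, K) = s + 2 = 2 + s)
I(y, T) = 1 (I(y, T) = (-2 - 1)/(-1 + (2 - 4)) = -3/(-1 - 2) = -3/(-3) = -3*(-⅓) = 1)
h = √14 (h = √(1 + (7 - 1*(-6))) = √(1 + (7 + 6)) = √(1 + 13) = √14 ≈ 3.7417)
(16*h)*2 = (16*√14)*2 = 32*√14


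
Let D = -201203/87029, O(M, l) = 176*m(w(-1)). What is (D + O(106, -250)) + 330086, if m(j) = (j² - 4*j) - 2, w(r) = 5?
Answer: 28772804603/87029 ≈ 3.3061e+5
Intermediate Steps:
m(j) = -2 + j² - 4*j
O(M, l) = 528 (O(M, l) = 176*(-2 + 5² - 4*5) = 176*(-2 + 25 - 20) = 176*3 = 528)
D = -201203/87029 ≈ -2.3119
(D + O(106, -250)) + 330086 = (-201203/87029 + 528) + 330086 = 45750109/87029 + 330086 = 28772804603/87029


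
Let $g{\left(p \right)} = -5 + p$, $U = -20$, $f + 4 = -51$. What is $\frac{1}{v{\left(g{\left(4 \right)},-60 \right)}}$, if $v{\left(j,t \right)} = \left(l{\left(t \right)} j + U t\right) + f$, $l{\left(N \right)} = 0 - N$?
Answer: $\frac{1}{1085} \approx 0.00092166$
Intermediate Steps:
$f = -55$ ($f = -4 - 51 = -55$)
$l{\left(N \right)} = - N$
$v{\left(j,t \right)} = -55 - 20 t - j t$ ($v{\left(j,t \right)} = \left(- t j - 20 t\right) - 55 = \left(- j t - 20 t\right) - 55 = \left(- 20 t - j t\right) - 55 = -55 - 20 t - j t$)
$\frac{1}{v{\left(g{\left(4 \right)},-60 \right)}} = \frac{1}{-55 - -1200 - \left(-5 + 4\right) \left(-60\right)} = \frac{1}{-55 + 1200 - \left(-1\right) \left(-60\right)} = \frac{1}{-55 + 1200 - 60} = \frac{1}{1085}$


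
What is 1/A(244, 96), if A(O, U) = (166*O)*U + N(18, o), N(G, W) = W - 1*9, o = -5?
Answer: 1/3888370 ≈ 2.5718e-7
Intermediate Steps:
N(G, W) = -9 + W (N(G, W) = W - 9 = -9 + W)
A(O, U) = -14 + 166*O*U (A(O, U) = (166*O)*U + (-9 - 5) = 166*O*U - 14 = -14 + 166*O*U)
1/A(244, 96) = 1/(-14 + 166*244*96) = 1/(-14 + 3888384) = 1/3888370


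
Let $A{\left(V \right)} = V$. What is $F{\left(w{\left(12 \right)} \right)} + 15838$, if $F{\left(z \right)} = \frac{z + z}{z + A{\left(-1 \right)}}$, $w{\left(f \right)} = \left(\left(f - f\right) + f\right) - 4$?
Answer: $\frac{110882}{7} \approx 15840.0$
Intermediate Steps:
$w{\left(f \right)} = -4 + f$ ($w{\left(f \right)} = \left(0 + f\right) - 4 = f - 4 = -4 + f$)
$F{\left(z \right)} = \frac{2 z}{-1 + z}$ ($F{\left(z \right)} = \frac{z + z}{z - 1} = \frac{2 z}{-1 + z}$)
$F{\left(w{\left(12 \right)} \right)} + 15838 = \frac{2 \left(-4 + 12\right)}{-1 + \left(-4 + 12\right)} + 15838 = 2 \cdot 8 \frac{1}{-1 + 8} + 15838 = 2 \cdot 8 \cdot \frac{1}{7} + 15838 = \frac{16}{7} + 15838 = \frac{110882}{7}$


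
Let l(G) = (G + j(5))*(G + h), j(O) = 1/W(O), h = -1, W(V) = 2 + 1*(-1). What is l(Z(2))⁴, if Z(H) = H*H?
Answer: 50625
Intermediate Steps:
W(V) = 1 (W(V) = 2 - 1 = 1)
j(O) = 1 (j(O) = 1/1 = 1)
Z(H) = H²
l(G) = (1 + G)*(-1 + G) (l(G) = (G + 1)*(G - 1) = (1 + G)*(-1 + G))
l(Z(2))⁴ = (-1 + (2²)²)⁴ = (-1 + 4²)⁴ = (-1 + 16)⁴ = 15⁴ = 50625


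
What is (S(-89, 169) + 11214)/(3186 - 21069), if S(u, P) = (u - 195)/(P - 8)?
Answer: -1805170/2879163 ≈ -0.62698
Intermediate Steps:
S(u, P) = (-195 + u)/(-8 + P)
(S(-89, 169) + 11214)/(3186 - 21069) = ((-195 - 89)/(-8 + 169) + 11214)/(3186 - 21069) = (-284/161 + 11214)/(-17883) = ((1/161)*(-284) + 11214)*(-1/17883) = (-284/161 + 11214)*(-1/17883) = (1805170/161)*(-1/17883) = -1805170/2879163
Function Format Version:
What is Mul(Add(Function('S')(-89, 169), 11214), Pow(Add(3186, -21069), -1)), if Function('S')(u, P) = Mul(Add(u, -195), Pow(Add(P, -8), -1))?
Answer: Rational(-1805170, 2879163) ≈ -0.62698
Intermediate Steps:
Function('S')(u, P) = Mul(Pow(Add(-8, P), -1), Add(-195, u)) (Function('S')(u, P) = Mul(Add(-195, u), Pow(Add(-8, P), -1)) = Mul(Pow(Add(-8, P), -1), Add(-195, u)))
Mul(Add(Function('S')(-89, 169), 11214), Pow(Add(3186, -21069), -1)) = Mul(Add(Mul(Pow(Add(-8, 169), -1), Add(-195, -89)), 11214), Pow(Add(3186, -21069), -1)) = Mul(Add(Mul(Pow(161, -1), -284), 11214), Pow(-17883, -1)) = Mul(Add(Mul(Rational(1, 161), -284), 11214), Rational(-1, 17883)) = Mul(Add(Rational(-284, 161), 11214), Rational(-1, 17883)) = Mul(Rational(1805170, 161), Rational(-1, 17883)) = Rational(-1805170, 2879163)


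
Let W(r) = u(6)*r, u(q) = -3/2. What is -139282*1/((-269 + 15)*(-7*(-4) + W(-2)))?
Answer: 69641/3937 ≈ 17.689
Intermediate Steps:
u(q) = -3/2 (u(q) = -3*1/2 = -3/2)
W(r) = -3*r/2
-139282*1/((-269 + 15)*(-7*(-4) + W(-2))) = -139282*1/((-269 + 15)*(-7*(-4) - 3/2*(-2))) = -139282*(-1/(254*(28 + 3))) = -139282/(31*(-254)) = -139282/(-7874) = -139282*(-1/7874) = 69641/3937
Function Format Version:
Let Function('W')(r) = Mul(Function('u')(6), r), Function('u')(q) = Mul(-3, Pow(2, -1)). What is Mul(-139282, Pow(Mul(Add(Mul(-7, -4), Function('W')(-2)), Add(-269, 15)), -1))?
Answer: Rational(69641, 3937) ≈ 17.689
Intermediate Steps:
Function('u')(q) = Rational(-3, 2) (Function('u')(q) = Mul(-3, Rational(1, 2)) = Rational(-3, 2))
Function('W')(r) = Mul(Rational(-3, 2), r)
Mul(-139282, Pow(Mul(Add(Mul(-7, -4), Function('W')(-2)), Add(-269, 15)), -1)) = Mul(-139282, Pow(Mul(Add(Mul(-7, -4), Mul(Rational(-3, 2), -2)), Add(-269, 15)), -1)) = Mul(-139282, Pow(Mul(Add(28, 3), -254), -1)) = Mul(-139282, Pow(Mul(31, -254), -1)) = Mul(-139282, Pow(-7874, -1)) = Mul(-139282, Rational(-1, 7874)) = Rational(69641, 3937)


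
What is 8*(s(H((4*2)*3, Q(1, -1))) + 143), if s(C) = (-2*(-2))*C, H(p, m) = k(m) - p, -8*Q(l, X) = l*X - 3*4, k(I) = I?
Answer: 428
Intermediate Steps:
Q(l, X) = 3/2 - X*l/8 (Q(l, X) = -(l*X - 3*4)/8 = -(X*l - 12)/8 = -(-12 + X*l)/8 = 3/2 - X*l/8)
H(p, m) = m - p
s(C) = 4*C
8*(s(H((4*2)*3, Q(1, -1))) + 143) = 8*(4*((3/2 - ⅛*(-1)*1) - 4*2*3) + 143) = 8*(4*((3/2 + ⅛) - 8*3) + 143) = 8*(4*(13/8 - 1*24) + 143) = 8*(4*(13/8 - 24) + 143) = 8*(4*(-179/8) + 143) = 8*(-179/2 + 143) = 8*(107/2) = 428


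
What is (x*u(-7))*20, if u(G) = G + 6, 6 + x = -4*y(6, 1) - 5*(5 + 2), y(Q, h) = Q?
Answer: 1300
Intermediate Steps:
x = -65 (x = -6 + (-4*6 - 5*(5 + 2)) = -6 + (-24 - 5*7) = -6 + (-24 - 35) = -6 - 59 = -65)
u(G) = 6 + G
(x*u(-7))*20 = -65*(6 - 7)*20 = -65*(-1)*20 = 65*20 = 1300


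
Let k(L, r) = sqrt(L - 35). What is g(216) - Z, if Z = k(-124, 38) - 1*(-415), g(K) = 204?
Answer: -211 - I*sqrt(159) ≈ -211.0 - 12.61*I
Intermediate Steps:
k(L, r) = sqrt(-35 + L)
Z = 415 + I*sqrt(159) (Z = sqrt(-35 - 124) - 1*(-415) = sqrt(-159) + 415 = I*sqrt(159) + 415 = 415 + I*sqrt(159) ≈ 415.0 + 12.61*I)
g(216) - Z = 204 - (415 + I*sqrt(159)) = 204 + (-415 - I*sqrt(159)) = -211 - I*sqrt(159)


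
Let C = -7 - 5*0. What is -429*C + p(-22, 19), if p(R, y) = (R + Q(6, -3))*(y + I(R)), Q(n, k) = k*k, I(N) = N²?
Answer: -3536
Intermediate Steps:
Q(n, k) = k²
p(R, y) = (9 + R)*(y + R²) (p(R, y) = (R + (-3)²)*(y + R²) = (R + 9)*(y + R²) = (9 + R)*(y + R²))
C = -7 (C = -7 + 0 = -7)
-429*C + p(-22, 19) = -429*(-7) + ((-22)³ + 9*19 + 9*(-22)² - 22*19) = 3003 + (-10648 + 171 + 9*484 - 418) = 3003 + (-10648 + 171 + 4356 - 418) = 3003 - 6539 = -3536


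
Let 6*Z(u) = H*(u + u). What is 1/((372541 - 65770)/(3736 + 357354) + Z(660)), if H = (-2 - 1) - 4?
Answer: -361090/555771829 ≈ -0.00064971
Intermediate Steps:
H = -7 (H = -3 - 4 = -7)
Z(u) = -7*u/3 (Z(u) = (-7*(u + u))/6 = (-14*u)/6 = -7*u/3)
1/((372541 - 65770)/(3736 + 357354) + Z(660)) = 1/((372541 - 65770)/(3736 + 357354) - 7/3*660) = 1/(306771/361090 - 1540) = 1/(-555771829/361090) = -361090/555771829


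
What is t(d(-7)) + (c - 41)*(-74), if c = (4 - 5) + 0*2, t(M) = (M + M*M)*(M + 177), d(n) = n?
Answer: 10248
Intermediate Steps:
t(M) = (177 + M)*(M + M²) (t(M) = (M + M²)*(177 + M) = (177 + M)*(M + M²))
c = -1 (c = -1 + 0 = -1)
t(d(-7)) + (c - 41)*(-74) = -7*(177 + (-7)² + 178*(-7)) + (-1 - 41)*(-74) = -7*(177 + 49 - 1246) - 42*(-74) = -7*(-1020) + 3108 = 7140 + 3108 = 10248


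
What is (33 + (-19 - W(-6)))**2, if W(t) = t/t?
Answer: 169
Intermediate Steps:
W(t) = 1
(33 + (-19 - W(-6)))**2 = (33 + (-19 - 1*1))**2 = (33 + (-19 - 1))**2 = (33 - 20)**2 = 13**2 = 169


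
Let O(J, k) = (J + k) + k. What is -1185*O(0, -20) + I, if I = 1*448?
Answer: 47848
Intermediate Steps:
O(J, k) = J + 2*k
I = 448
-1185*O(0, -20) + I = -1185*(0 + 2*(-20)) + 448 = -1185*(0 - 40) + 448 = -1185*(-40) + 448 = 47400 + 448 = 47848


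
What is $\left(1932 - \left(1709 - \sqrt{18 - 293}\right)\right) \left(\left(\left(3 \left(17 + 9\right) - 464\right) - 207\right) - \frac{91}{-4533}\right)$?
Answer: $- \frac{599419094}{4533} - \frac{13439890 i \sqrt{11}}{4533} \approx -1.3223 \cdot 10^{5} - 9833.5 i$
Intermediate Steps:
$\left(1932 - \left(1709 - \sqrt{18 - 293}\right)\right) \left(\left(\left(3 \left(17 + 9\right) - 464\right) - 207\right) - \frac{91}{-4533}\right) = \left(1932 - \left(1709 - \sqrt{-275}\right)\right) \left(\left(\left(3 \cdot 26 - 464\right) - 207\right) - - \frac{91}{4533}\right) = \left(1932 - \left(1709 - 5 i \sqrt{11}\right)\right) \left(\left(\left(78 - 464\right) - 207\right) + \frac{91}{4533}\right) = \left(1932 - \left(1709 - 5 i \sqrt{11}\right)\right) \left(\left(-386 - 207\right) + \frac{91}{4533}\right) = \left(223 + 5 i \sqrt{11}\right) \left(-593 + \frac{91}{4533}\right) = \left(223 + 5 i \sqrt{11}\right) \left(- \frac{2687978}{4533}\right) = - \frac{599419094}{4533} - \frac{13439890 i \sqrt{11}}{4533}$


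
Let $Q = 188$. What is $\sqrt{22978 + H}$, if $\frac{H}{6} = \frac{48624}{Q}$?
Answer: $\frac{\sqrt{54186394}}{47} \approx 156.62$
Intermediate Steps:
$H = \frac{72936}{47}$ ($H = 6 \cdot \frac{48624}{188} = 6 \cdot 48624 \cdot \frac{1}{188} = 6 \cdot \frac{12156}{47} = \frac{72936}{47} \approx 1551.8$)
$\sqrt{22978 + H} = \sqrt{22978 + \frac{72936}{47}} = \sqrt{\frac{1152902}{47}} = \frac{\sqrt{54186394}}{47}$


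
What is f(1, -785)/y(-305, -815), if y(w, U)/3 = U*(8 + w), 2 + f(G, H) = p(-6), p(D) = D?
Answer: -8/726165 ≈ -1.1017e-5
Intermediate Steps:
f(G, H) = -8 (f(G, H) = -2 - 6 = -8)
y(w, U) = 3*U*(8 + w) (y(w, U) = 3*(U*(8 + w)) = 3*U*(8 + w))
f(1, -785)/y(-305, -815) = -8*(-1/(2445*(8 - 305))) = -8/(3*(-815)*(-297)) = -8/726165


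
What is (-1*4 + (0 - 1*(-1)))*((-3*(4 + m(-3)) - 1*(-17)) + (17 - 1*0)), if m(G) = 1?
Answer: -57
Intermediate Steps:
(-1*4 + (0 - 1*(-1)))*((-3*(4 + m(-3)) - 1*(-17)) + (17 - 1*0)) = (-1*4 + (0 - 1*(-1)))*((-3*(4 + 1) - 1*(-17)) + (17 - 1*0)) = (-4 + (0 + 1))*((-3*5 + 17) + (17 + 0)) = (-4 + 1)*((-15 + 17) + 17) = -3*(2 + 17) = -3*19 = -57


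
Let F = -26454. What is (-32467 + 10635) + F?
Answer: -48286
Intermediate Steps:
(-32467 + 10635) + F = (-32467 + 10635) - 26454 = -21832 - 26454 = -48286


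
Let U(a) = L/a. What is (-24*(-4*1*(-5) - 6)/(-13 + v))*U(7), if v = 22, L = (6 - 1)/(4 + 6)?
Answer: -8/3 ≈ -2.6667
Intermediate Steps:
L = ½ (L = 5/10 = 5*(⅒) = ½ ≈ 0.50000)
U(a) = 1/(2*a)
(-24*(-4*1*(-5) - 6)/(-13 + v))*U(7) = (-24*(-4*1*(-5) - 6)/(-13 + 22))*((½)/7) = (-24*(-4*(-5) - 6)/9)*((½)*(⅐)) = -24*(20 - 6)/9*(1/14) = -336/9*(1/14) = -24*14/9*(1/14) = -112/3*1/14 = -8/3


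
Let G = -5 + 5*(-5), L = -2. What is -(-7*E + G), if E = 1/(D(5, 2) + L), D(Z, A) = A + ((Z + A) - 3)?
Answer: 127/4 ≈ 31.750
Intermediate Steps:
G = -30 (G = -5 - 25 = -30)
D(Z, A) = -3 + Z + 2*A (D(Z, A) = A + ((A + Z) - 3) = A + (-3 + A + Z) = -3 + Z + 2*A)
E = 1/4 (E = 1/((-3 + 5 + 2*2) - 2) = 1/((-3 + 5 + 4) - 2) = 1/(6 - 2) = 1/4 ≈ 0.25000)
-(-7*E + G) = -(-7*1/4 - 30) = -(-7/4 - 30) = -1*(-127/4) = 127/4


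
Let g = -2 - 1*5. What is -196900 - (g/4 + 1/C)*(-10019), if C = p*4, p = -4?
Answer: -3440951/16 ≈ -2.1506e+5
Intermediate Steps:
g = -7 (g = -2 - 5 = -7)
C = -16 (C = -4*4 = -16)
-196900 - (g/4 + 1/C)*(-10019) = -196900 - (-7/4 + 1/(-16))*(-10019) = -196900 - (-7*¼ + 1*(-1/16))*(-10019) = -196900 - (-7/4 - 1/16)*(-10019) = -196900 - (-29)*(-10019)/16 = -196900 - 1*290551/16 = -196900 - 290551/16 = -3440951/16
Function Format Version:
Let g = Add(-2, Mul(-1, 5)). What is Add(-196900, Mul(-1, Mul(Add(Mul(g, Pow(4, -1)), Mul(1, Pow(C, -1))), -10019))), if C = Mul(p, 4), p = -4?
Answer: Rational(-3440951, 16) ≈ -2.1506e+5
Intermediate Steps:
g = -7 (g = Add(-2, -5) = -7)
C = -16 (C = Mul(-4, 4) = -16)
Add(-196900, Mul(-1, Mul(Add(Mul(g, Pow(4, -1)), Mul(1, Pow(C, -1))), -10019))) = Add(-196900, Mul(-1, Mul(Add(Mul(-7, Pow(4, -1)), Mul(1, Pow(-16, -1))), -10019))) = Add(-196900, Mul(-1, Mul(Add(Mul(-7, Rational(1, 4)), Mul(1, Rational(-1, 16))), -10019))) = Add(-196900, Mul(-1, Mul(Add(Rational(-7, 4), Rational(-1, 16)), -10019))) = Add(-196900, Mul(-1, Mul(Rational(-29, 16), -10019))) = Add(-196900, Mul(-1, Rational(290551, 16))) = Add(-196900, Rational(-290551, 16)) = Rational(-3440951, 16)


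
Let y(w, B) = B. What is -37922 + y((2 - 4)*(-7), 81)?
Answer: -37841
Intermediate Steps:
-37922 + y((2 - 4)*(-7), 81) = -37922 + 81 = -37841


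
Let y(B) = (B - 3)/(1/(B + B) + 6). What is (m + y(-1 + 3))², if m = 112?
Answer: 7817616/625 ≈ 12508.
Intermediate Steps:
y(B) = (-3 + B)/(6 + 1/(2*B)) (y(B) = (-3 + B)/(1/(2*B) + 6) = (-3 + B)/(6 + 1/(2*B)))
(m + y(-1 + 3))² = (112 + 2*(-1 + 3)*(-3 + (-1 + 3))/(1 + 12*(-1 + 3)))² = (112 + 2*2*(-3 + 2)/(1 + 12*2))² = (112 + 2*2*(-1)/(1 + 24))² = (112 + 2*2*(-1)/25)² = (112 + 2*2*(1/25)*(-1))² = (112 - 4/25)² = (2796/25)² = 7817616/625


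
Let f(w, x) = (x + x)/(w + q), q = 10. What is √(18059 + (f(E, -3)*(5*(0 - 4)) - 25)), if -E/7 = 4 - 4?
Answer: √18046 ≈ 134.34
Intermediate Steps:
E = 0 (E = -7*(4 - 4) = -7*0 = 0)
f(w, x) = 2*x/(10 + w) (f(w, x) = (x + x)/(w + 10) = (2*x)/(10 + w) = 2*x/(10 + w))
√(18059 + (f(E, -3)*(5*(0 - 4)) - 25)) = √(18059 + ((2*(-3)/(10 + 0))*(5*(0 - 4)) - 25)) = √(18059 + ((2*(-3)/10)*(5*(-4)) - 25)) = √(18059 + ((2*(-3)*(⅒))*(-20) - 25)) = √(18059 + (-⅗*(-20) - 25)) = √(18059 + (12 - 25)) = √(18059 - 13) = √18046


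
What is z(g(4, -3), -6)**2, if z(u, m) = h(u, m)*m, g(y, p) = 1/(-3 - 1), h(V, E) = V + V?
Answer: 9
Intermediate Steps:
h(V, E) = 2*V
g(y, p) = -1/4 (g(y, p) = 1/(-4) = -1/4)
z(u, m) = 2*m*u (z(u, m) = (2*u)*m = 2*m*u)
z(g(4, -3), -6)**2 = (2*(-6)*(-1/4))**2 = 3**2 = 9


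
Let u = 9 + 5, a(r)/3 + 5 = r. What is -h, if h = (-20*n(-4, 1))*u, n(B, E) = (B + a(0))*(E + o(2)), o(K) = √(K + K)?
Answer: -15960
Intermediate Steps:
o(K) = √2*√K (o(K) = √(2*K) = √2*√K)
a(r) = -15 + 3*r
u = 14
n(B, E) = (-15 + B)*(2 + E) (n(B, E) = (B + (-15 + 3*0))*(E + √2*√2) = (B + (-15 + 0))*(E + 2) = (B - 15)*(2 + E) = (-15 + B)*(2 + E))
h = 15960 (h = -20*(-30 - 15*1 + 2*(-4) - 4*1)*14 = -20*(-30 - 15 - 8 - 4)*14 = -20*(-57)*14 = 1140*14 = 15960)
-h = -1*15960 = -15960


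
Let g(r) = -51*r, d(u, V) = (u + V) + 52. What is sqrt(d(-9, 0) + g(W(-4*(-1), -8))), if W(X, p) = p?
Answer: sqrt(451) ≈ 21.237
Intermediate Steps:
d(u, V) = 52 + V + u (d(u, V) = (V + u) + 52 = 52 + V + u)
sqrt(d(-9, 0) + g(W(-4*(-1), -8))) = sqrt((52 + 0 - 9) - 51*(-8)) = sqrt(43 + 408) = sqrt(451)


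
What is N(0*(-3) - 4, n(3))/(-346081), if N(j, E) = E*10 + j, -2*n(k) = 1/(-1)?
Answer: -1/346081 ≈ -2.8895e-6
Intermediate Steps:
n(k) = ½ (n(k) = -½/(-1) = -½*(-1) = ½)
N(j, E) = j + 10*E (N(j, E) = 10*E + j = j + 10*E)
N(0*(-3) - 4, n(3))/(-346081) = ((0*(-3) - 4) + 10*(½))/(-346081) = ((0 - 4) + 5)*(-1/346081) = (-4 + 5)*(-1/346081) = 1*(-1/346081) = -1/346081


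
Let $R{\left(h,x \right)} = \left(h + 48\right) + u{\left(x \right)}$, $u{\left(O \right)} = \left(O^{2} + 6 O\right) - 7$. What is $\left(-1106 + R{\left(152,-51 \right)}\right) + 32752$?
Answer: $34134$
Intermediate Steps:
$u{\left(O \right)} = -7 + O^{2} + 6 O$
$R{\left(h,x \right)} = 41 + h + x^{2} + 6 x$ ($R{\left(h,x \right)} = \left(h + 48\right) + \left(-7 + x^{2} + 6 x\right) = \left(48 + h\right) + \left(-7 + x^{2} + 6 x\right) = 41 + h + x^{2} + 6 x$)
$\left(-1106 + R{\left(152,-51 \right)}\right) + 32752 = \left(-1106 + \left(41 + 152 + \left(-51\right)^{2} + 6 \left(-51\right)\right)\right) + 32752 = \left(-1106 + \left(41 + 152 + 2601 - 306\right)\right) + 32752 = \left(-1106 + 2488\right) + 32752 = 1382 + 32752 = 34134$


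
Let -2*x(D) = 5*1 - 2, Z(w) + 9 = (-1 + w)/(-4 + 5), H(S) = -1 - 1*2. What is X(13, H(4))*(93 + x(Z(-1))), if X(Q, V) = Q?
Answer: 2379/2 ≈ 1189.5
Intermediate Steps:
H(S) = -3 (H(S) = -1 - 2 = -3)
Z(w) = -10 + w (Z(w) = -9 + (-1 + w)/(-4 + 5) = -9 + (-1 + w)/1 = -9 + (-1 + w)*1 = -9 + (-1 + w) = -10 + w)
x(D) = -3/2 (x(D) = -(5*1 - 2)/2 = -(5 - 2)/2 = -½*3 = -3/2)
X(13, H(4))*(93 + x(Z(-1))) = 13*(93 - 3/2) = 13*(183/2) = 2379/2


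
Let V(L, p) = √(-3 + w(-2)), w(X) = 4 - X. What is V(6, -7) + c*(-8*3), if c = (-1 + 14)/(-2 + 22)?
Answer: -78/5 + √3 ≈ -13.868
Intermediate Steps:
c = 13/20 ≈ 0.65000
V(L, p) = √3 (V(L, p) = √(-3 + (4 - 1*(-2))) = √(-3 + (4 + 2)) = √(-3 + 6) = √3)
V(6, -7) + c*(-8*3) = √3 + 13*(-8*3)/20 = √3 + (13/20)*(-24) = √3 - 78/5 = -78/5 + √3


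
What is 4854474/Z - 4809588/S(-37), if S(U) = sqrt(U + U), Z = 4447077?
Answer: 1618158/1482359 + 2404794*I*sqrt(74)/37 ≈ 1.0916 + 5.591e+5*I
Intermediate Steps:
S(U) = sqrt(2)*sqrt(U) (S(U) = sqrt(2*U) = sqrt(2)*sqrt(U))
4854474/Z - 4809588/S(-37) = 4854474/4447077 - 4809588*(-I*sqrt(74)/74) = 4854474*(1/4447077) - 4809588*(-I*sqrt(74)/74) = 1618158/1482359 - 4809588*(-I*sqrt(74)/74) = 1618158/1482359 - (-2404794)*I*sqrt(74)/37 = 1618158/1482359 + 2404794*I*sqrt(74)/37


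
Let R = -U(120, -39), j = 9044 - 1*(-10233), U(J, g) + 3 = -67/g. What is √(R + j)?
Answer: √29322267/39 ≈ 138.85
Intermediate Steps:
U(J, g) = -3 - 67/g
j = 19277 (j = 9044 + 10233 = 19277)
R = 50/39 (R = -(-3 - 67/(-39)) = -(-3 - 67*(-1/39)) = -(-3 + 67/39) = -1*(-50/39) = 50/39 ≈ 1.2821)
√(R + j) = √(50/39 + 19277) = √(751853/39) = √29322267/39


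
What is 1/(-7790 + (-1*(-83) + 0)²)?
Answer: -1/901 ≈ -0.0011099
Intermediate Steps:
1/(-7790 + (-1*(-83) + 0)²) = 1/(-7790 + (83 + 0)²) = 1/(-7790 + 83²) = 1/(-7790 + 6889) = 1/(-901) = -1/901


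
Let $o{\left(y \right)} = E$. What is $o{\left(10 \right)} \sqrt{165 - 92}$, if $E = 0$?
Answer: $0$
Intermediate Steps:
$o{\left(y \right)} = 0$
$o{\left(10 \right)} \sqrt{165 - 92} = 0 \sqrt{165 - 92} = 0 \sqrt{73} = 0$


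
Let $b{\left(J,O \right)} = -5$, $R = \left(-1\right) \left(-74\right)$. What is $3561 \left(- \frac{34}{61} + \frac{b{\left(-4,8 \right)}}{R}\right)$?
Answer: $- \frac{10045581}{4514} \approx -2225.4$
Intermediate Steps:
$R = 74$
$3561 \left(- \frac{34}{61} + \frac{b{\left(-4,8 \right)}}{R}\right) = 3561 \left(- \frac{34}{61} - \frac{5}{74}\right) = 3561 \left(- \frac{2821}{4514}\right) = - \frac{10045581}{4514}$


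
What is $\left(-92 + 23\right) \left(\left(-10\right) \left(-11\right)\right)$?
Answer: $-7590$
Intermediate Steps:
$\left(-92 + 23\right) \left(\left(-10\right) \left(-11\right)\right) = \left(-69\right) 110 = -7590$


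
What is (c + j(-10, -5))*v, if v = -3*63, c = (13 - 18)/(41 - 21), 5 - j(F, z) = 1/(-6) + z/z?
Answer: -2961/4 ≈ -740.25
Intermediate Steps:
j(F, z) = 25/6 (j(F, z) = 5 - (1/(-6) + z/z) = 5 - (1*(-⅙) + 1) = 5 - (-⅙ + 1) = 5 - 1*⅚ = 5 - ⅚ = 25/6)
c = -¼ (c = -5/20 = -5*1/20 = -¼ ≈ -0.25000)
v = -189
(c + j(-10, -5))*v = (-¼ + 25/6)*(-189) = (47/12)*(-189) = -2961/4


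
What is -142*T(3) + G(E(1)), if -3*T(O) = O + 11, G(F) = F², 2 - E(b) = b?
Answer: 1991/3 ≈ 663.67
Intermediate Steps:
E(b) = 2 - b
T(O) = -11/3 - O/3 (T(O) = -(O + 11)/3 = -(11 + O)/3 = -11/3 - O/3)
-142*T(3) + G(E(1)) = -142*(-11/3 - ⅓*3) + (2 - 1*1)² = -142*(-11/3 - 1) + (2 - 1)² = -142*(-14/3) + 1² = 1988/3 + 1 = 1991/3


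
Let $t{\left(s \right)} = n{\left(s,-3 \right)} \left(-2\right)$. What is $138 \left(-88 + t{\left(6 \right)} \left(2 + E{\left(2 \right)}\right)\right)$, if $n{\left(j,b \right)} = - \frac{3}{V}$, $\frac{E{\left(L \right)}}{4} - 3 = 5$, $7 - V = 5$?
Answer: $1932$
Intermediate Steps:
$V = 2$ ($V = 7 - 5 = 2$)
$E{\left(L \right)} = 32$ ($E{\left(L \right)} = 12 + 4 \cdot 5 = 12 + 20 = 32$)
$n{\left(j,b \right)} = - \frac{3}{2}$
$t{\left(s \right)} = 3$ ($t{\left(s \right)} = \left(- \frac{3}{2}\right) \left(-2\right) = 3$)
$138 \left(-88 + t{\left(6 \right)} \left(2 + E{\left(2 \right)}\right)\right) = 138 \left(-88 + 3 \left(2 + 32\right)\right) = 138 \left(-88 + 3 \cdot 34\right) = 138 \left(-88 + 102\right) = 138 \cdot 14 = 1932$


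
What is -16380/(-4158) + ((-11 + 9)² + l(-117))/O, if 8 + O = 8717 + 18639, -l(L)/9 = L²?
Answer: -170087/300828 ≈ -0.56540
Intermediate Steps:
l(L) = -9*L²
O = 27348 (O = -8 + (8717 + 18639) = -8 + 27356 = 27348)
-16380/(-4158) + ((-11 + 9)² + l(-117))/O = -16380/(-4158) + ((-11 + 9)² - 9*(-117)²)/27348 = -16380*(-1/4158) + ((-2)² - 9*13689)*(1/27348) = 130/33 + (4 - 123201)*(1/27348) = 130/33 - 123197*1/27348 = 130/33 - 123197/27348 = -170087/300828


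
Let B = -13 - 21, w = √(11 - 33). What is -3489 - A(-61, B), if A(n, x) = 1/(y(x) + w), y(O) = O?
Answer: -2055004/589 + I*√22/1178 ≈ -3489.0 + 0.0039817*I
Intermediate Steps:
w = I*√22 (w = √(-22) = I*√22 ≈ 4.6904*I)
B = -34
A(n, x) = 1/(x + I*√22)
-3489 - A(-61, B) = -3489 - 1/(-34 + I*√22)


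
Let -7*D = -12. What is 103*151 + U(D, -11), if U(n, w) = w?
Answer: 15542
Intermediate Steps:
D = 12/7 (D = -⅐*(-12) = 12/7 ≈ 1.7143)
103*151 + U(D, -11) = 103*151 - 11 = 15553 - 11 = 15542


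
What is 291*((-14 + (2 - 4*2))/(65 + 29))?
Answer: -2910/47 ≈ -61.915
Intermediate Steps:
291*((-14 + (2 - 4*2))/(65 + 29)) = 291*((-14 + (2 - 8))/94) = 291*((-14 - 6)*(1/94)) = 291*(-20*1/94) = 291*(-10/47) = -2910/47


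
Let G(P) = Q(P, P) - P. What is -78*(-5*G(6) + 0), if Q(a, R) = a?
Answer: 0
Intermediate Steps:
G(P) = 0 (G(P) = P - P = 0)
-78*(-5*G(6) + 0) = -78*(-5*0 + 0) = -78*(0 + 0) = -78*0 = 0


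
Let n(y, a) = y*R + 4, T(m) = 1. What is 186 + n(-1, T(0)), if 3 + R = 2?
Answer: 191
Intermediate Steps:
R = -1 (R = -3 + 2 = -1)
n(y, a) = 4 - y (n(y, a) = y*(-1) + 4 = -y + 4 = 4 - y)
186 + n(-1, T(0)) = 186 + (4 - 1*(-1)) = 186 + (4 + 1) = 186 + 5 = 191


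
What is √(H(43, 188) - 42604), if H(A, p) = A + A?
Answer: I*√42518 ≈ 206.2*I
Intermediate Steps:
H(A, p) = 2*A
√(H(43, 188) - 42604) = √(2*43 - 42604) = √(86 - 42604) = √(-42518) = I*√42518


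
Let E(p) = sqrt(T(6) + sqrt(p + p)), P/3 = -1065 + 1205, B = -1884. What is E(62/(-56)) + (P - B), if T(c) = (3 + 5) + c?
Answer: 2304 + sqrt(2744 + 14*I*sqrt(434))/14 ≈ 2307.7 + 0.19857*I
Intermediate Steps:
T(c) = 8 + c
P = 420 (P = 3*(-1065 + 1205) = 3*140 = 420)
E(p) = sqrt(14 + sqrt(2)*sqrt(p)) (E(p) = sqrt((8 + 6) + sqrt(p + p)) = sqrt(14 + sqrt(2*p)) = sqrt(14 + sqrt(2)*sqrt(p)))
E(62/(-56)) + (P - B) = sqrt(14 + sqrt(2)*sqrt(62/(-56))) + (420 - 1*(-1884)) = sqrt(14 + sqrt(2)*sqrt(62*(-1/56))) + (420 + 1884) = sqrt(14 + sqrt(2)*sqrt(-31/28)) + 2304 = sqrt(14 + sqrt(2)*(I*sqrt(217)/14)) + 2304 = sqrt(14 + I*sqrt(434)/14) + 2304 = 2304 + sqrt(14 + I*sqrt(434)/14)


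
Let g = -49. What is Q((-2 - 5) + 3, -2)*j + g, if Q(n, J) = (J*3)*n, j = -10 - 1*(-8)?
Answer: -97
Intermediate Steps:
j = -2 (j = -10 + 8 = -2)
Q(n, J) = 3*J*n (Q(n, J) = (3*J)*n = 3*J*n)
Q((-2 - 5) + 3, -2)*j + g = (3*(-2)*((-2 - 5) + 3))*(-2) - 49 = (3*(-2)*(-7 + 3))*(-2) - 49 = (3*(-2)*(-4))*(-2) - 49 = 24*(-2) - 49 = -48 - 49 = -97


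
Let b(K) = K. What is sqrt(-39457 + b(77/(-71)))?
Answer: 2*I*sqrt(49727051)/71 ≈ 198.64*I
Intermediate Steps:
sqrt(-39457 + b(77/(-71))) = sqrt(-39457 + 77/(-71)) = sqrt(-39457 + 77*(-1/71)) = sqrt(-39457 - 77/71) = sqrt(-2801524/71) = 2*I*sqrt(49727051)/71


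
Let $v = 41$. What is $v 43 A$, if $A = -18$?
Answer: $-31734$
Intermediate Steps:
$v 43 A = 41 \cdot 43 \left(-18\right) = 1763 \left(-18\right) = -31734$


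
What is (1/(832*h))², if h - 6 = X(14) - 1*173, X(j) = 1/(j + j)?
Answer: 49/945561760000 ≈ 5.1821e-11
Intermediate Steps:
X(j) = 1/(2*j)
h = -4675/28 (h = 6 + ((½)/14 - 1*173) = 6 + ((½)*(1/14) - 173) = 6 + (1/28 - 173) = 6 - 4843/28 = -4675/28 ≈ -166.96)
(1/(832*h))² = (1/(832*(-4675/28)))² = ((1/832)*(-28/4675))² = (-7/972400)² = 49/945561760000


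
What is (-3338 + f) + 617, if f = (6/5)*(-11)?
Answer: -13671/5 ≈ -2734.2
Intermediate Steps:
f = -66/5 (f = ((⅕)*6)*(-11) = (6/5)*(-11) = -66/5 ≈ -13.200)
(-3338 + f) + 617 = (-3338 - 66/5) + 617 = -16756/5 + 617 = -13671/5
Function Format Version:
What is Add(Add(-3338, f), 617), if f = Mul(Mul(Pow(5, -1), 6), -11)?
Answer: Rational(-13671, 5) ≈ -2734.2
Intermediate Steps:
f = Rational(-66, 5) (f = Mul(Mul(Rational(1, 5), 6), -11) = Mul(Rational(6, 5), -11) = Rational(-66, 5) ≈ -13.200)
Add(Add(-3338, f), 617) = Add(Add(-3338, Rational(-66, 5)), 617) = Add(Rational(-16756, 5), 617) = Rational(-13671, 5)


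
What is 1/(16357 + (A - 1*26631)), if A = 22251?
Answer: 1/11977 ≈ 8.3493e-5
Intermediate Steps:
1/(16357 + (A - 1*26631)) = 1/(16357 + (22251 - 1*26631)) = 1/(16357 + (22251 - 26631)) = 1/(16357 - 4380) = 1/11977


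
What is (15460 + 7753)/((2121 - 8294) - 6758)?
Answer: -23213/12931 ≈ -1.7951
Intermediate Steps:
(15460 + 7753)/((2121 - 8294) - 6758) = 23213/(-6173 - 6758) = 23213/(-12931) = 23213*(-1/12931) = -23213/12931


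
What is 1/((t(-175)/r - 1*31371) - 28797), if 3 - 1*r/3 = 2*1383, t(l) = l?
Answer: -8289/498732377 ≈ -1.6620e-5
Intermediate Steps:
r = -8289 (r = 9 - 6*1383 = 9 - 3*2766 = 9 - 8298 = -8289)
1/((t(-175)/r - 1*31371) - 28797) = 1/((-175/(-8289) - 1*31371) - 28797) = 1/((-175*(-1/8289) - 31371) - 28797) = 1/((175/8289 - 31371) - 28797) = 1/(-260034044/8289 - 28797) = 1/(-498732377/8289) = -8289/498732377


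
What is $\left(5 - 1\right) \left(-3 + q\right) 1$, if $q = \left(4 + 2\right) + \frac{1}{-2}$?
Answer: $10$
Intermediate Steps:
$q = \frac{11}{2}$ ($q = 6 - \frac{1}{2} = \frac{11}{2} \approx 5.5$)
$\left(5 - 1\right) \left(-3 + q\right) 1 = \left(5 - 1\right) \left(-3 + \frac{11}{2}\right) 1 = 4 \cdot \frac{5}{2} \cdot 1 = 10 \cdot 1 = 10$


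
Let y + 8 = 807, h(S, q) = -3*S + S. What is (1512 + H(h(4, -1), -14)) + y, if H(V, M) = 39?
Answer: 2350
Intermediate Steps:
h(S, q) = -2*S
y = 799 (y = -8 + 807 = 799)
(1512 + H(h(4, -1), -14)) + y = (1512 + 39) + 799 = 1551 + 799 = 2350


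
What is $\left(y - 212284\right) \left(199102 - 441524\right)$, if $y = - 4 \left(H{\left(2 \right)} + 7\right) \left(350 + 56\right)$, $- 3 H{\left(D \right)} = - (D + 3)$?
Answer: $\frac{164622962072}{3} \approx 5.4874 \cdot 10^{10}$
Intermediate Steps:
$H{\left(D \right)} = 1 + \frac{D}{3}$ ($H{\left(D \right)} = - \frac{\left(-1\right) \left(D + 3\right)}{3} = - \frac{\left(-1\right) \left(3 + D\right)}{3} = - \frac{-3 - D}{3} = 1 + \frac{D}{3}$)
$y = - \frac{42224}{3}$ ($y = - 4 \left(\left(1 + \frac{1}{3} \cdot 2\right) + 7\right) \left(350 + 56\right) = - 4 \left(\left(1 + \frac{2}{3}\right) + 7\right) 406 = - 4 \left(\frac{5}{3} + 7\right) 406 = \left(-4\right) \frac{26}{3} \cdot 406 = \left(- \frac{104}{3}\right) 406 = - \frac{42224}{3} \approx -14075.0$)
$\left(y - 212284\right) \left(199102 - 441524\right) = \left(- \frac{42224}{3} - 212284\right) \left(199102 - 441524\right) = \left(- \frac{679076}{3}\right) \left(-242422\right) = \frac{164622962072}{3}$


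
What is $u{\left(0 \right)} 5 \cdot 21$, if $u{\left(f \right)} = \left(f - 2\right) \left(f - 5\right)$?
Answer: $1050$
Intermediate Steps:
$u{\left(f \right)} = \left(-5 + f\right) \left(-2 + f\right)$ ($u{\left(f \right)} = \left(-2 + f\right) \left(-5 + f\right) = \left(-5 + f\right) \left(-2 + f\right)$)
$u{\left(0 \right)} 5 \cdot 21 = \left(10 + 0^{2} - 0\right) 5 \cdot 21 = \left(10 + 0 + 0\right) 5 \cdot 21 = 10 \cdot 5 \cdot 21 = 50 \cdot 21 = 1050$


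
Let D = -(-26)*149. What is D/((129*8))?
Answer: 1937/516 ≈ 3.7539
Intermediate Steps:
D = 3874 (D = -26*(-149) = 3874)
D/((129*8)) = 3874/((129*8)) = 3874/1032 = 3874*(1/1032) = 1937/516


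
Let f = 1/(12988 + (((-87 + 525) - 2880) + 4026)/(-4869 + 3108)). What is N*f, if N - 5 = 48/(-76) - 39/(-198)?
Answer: 3360575/9559778712 ≈ 0.00035153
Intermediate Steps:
f = 587/7623428 (f = 1/(12988 + ((438 - 2880) + 4026)/(-1761)) = 1/(12988 + (-2442 + 4026)*(-1/1761)) = 1/(12988 + 1584*(-1/1761)) = 1/(12988 - 528/587) = 1/(7623428/587) = 587/7623428 ≈ 7.6999e-5)
N = 5725/1254 (N = 5 + (48/(-76) - 39/(-198)) = 5 + (48*(-1/76) - 39*(-1/198)) = 5 + (-12/19 + 13/66) = 5 - 545/1254 = 5725/1254 ≈ 4.5654)
N*f = (5725/1254)*(587/7623428) = 3360575/9559778712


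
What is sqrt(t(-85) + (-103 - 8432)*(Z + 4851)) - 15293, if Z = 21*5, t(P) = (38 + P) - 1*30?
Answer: -15293 + I*sqrt(42299537) ≈ -15293.0 + 6503.8*I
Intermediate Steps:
t(P) = 8 + P (t(P) = (38 + P) - 30 = 8 + P)
Z = 105
sqrt(t(-85) + (-103 - 8432)*(Z + 4851)) - 15293 = sqrt((8 - 85) + (-103 - 8432)*(105 + 4851)) - 15293 = sqrt(-77 - 8535*4956) - 15293 = sqrt(-77 - 42299460) - 15293 = sqrt(-42299537) - 15293 = I*sqrt(42299537) - 15293 = -15293 + I*sqrt(42299537)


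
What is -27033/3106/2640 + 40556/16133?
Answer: 110705529217/44096006240 ≈ 2.5106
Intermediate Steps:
-27033/3106/2640 + 40556/16133 = -27033*1/3106*(1/2640) + 40556*(1/16133) = -27033/3106*1/2640 + 40556/16133 = -9011/2733280 + 40556/16133 = 110705529217/44096006240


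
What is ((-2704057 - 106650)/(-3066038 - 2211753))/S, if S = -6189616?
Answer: -2810707/32667499618256 ≈ -8.6040e-8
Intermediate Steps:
((-2704057 - 106650)/(-3066038 - 2211753))/S = ((-2704057 - 106650)/(-3066038 - 2211753))/(-6189616) = -2810707/(-5277791)*(-1/6189616) = -2810707*(-1/5277791)*(-1/6189616) = (2810707/5277791)*(-1/6189616) = -2810707/32667499618256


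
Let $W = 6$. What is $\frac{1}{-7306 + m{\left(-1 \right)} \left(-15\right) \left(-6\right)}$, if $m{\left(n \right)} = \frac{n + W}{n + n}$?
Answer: $- \frac{1}{7531} \approx -0.00013278$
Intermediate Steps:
$m{\left(n \right)} = \frac{6 + n}{2 n}$ ($m{\left(n \right)} = \frac{n + 6}{n + n} = \frac{6 + n}{2 n}$)
$\frac{1}{-7306 + m{\left(-1 \right)} \left(-15\right) \left(-6\right)} = \frac{1}{-7306 + \frac{6 - 1}{2 \left(-1\right)} \left(-15\right) \left(-6\right)} = \frac{1}{-7306 + \frac{1}{2} \left(-1\right) 5 \left(-15\right) \left(-6\right)} = \frac{1}{-7306 + \left(- \frac{5}{2}\right) \left(-15\right) \left(-6\right)} = \frac{1}{-7306 + \frac{75}{2} \left(-6\right)} = \frac{1}{-7306 - 225} = \frac{1}{-7531} = - \frac{1}{7531}$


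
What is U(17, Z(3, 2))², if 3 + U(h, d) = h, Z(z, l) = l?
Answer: 196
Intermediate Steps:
U(h, d) = -3 + h
U(17, Z(3, 2))² = (-3 + 17)² = 14² = 196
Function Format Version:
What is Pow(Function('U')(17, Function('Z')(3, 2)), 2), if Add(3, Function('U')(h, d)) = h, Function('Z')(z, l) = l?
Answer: 196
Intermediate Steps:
Function('U')(h, d) = Add(-3, h)
Pow(Function('U')(17, Function('Z')(3, 2)), 2) = Pow(Add(-3, 17), 2) = Pow(14, 2) = 196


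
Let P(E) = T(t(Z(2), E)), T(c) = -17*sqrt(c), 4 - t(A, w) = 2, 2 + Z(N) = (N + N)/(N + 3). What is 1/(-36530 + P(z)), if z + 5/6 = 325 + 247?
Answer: -18265/667220161 + 17*sqrt(2)/1334440322 ≈ -2.7357e-5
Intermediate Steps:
Z(N) = -2 + 2*N/(3 + N) (Z(N) = -2 + (N + N)/(N + 3) = -2 + (2*N)/(3 + N) = -2 + 2*N/(3 + N))
z = 3427/6 (z = -5/6 + (325 + 247) = -5/6 + 572 = 3427/6 ≈ 571.17)
t(A, w) = 2 (t(A, w) = 4 - 1*2 = 4 - 2 = 2)
P(E) = -17*sqrt(2)
1/(-36530 + P(z)) = 1/(-36530 - 17*sqrt(2))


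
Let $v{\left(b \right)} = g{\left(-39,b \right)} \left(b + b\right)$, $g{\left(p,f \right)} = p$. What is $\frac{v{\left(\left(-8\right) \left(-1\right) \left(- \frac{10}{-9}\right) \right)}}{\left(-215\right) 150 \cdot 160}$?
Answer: $\frac{13}{96750} \approx 0.00013437$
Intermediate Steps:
$v{\left(b \right)} = - 78 b$ ($v{\left(b \right)} = - 39 \left(b + b\right) = - 39 \cdot 2 b = - 78 b$)
$\frac{v{\left(\left(-8\right) \left(-1\right) \left(- \frac{10}{-9}\right) \right)}}{\left(-215\right) 150 \cdot 160} = \frac{\left(-78\right) \left(-8\right) \left(-1\right) \left(- \frac{10}{-9}\right)}{\left(-215\right) 150 \cdot 160} = \frac{\left(-78\right) 8 \left(\left(-10\right) \left(- \frac{1}{9}\right)\right)}{\left(-32250\right) 160} = \frac{\left(-78\right) 8 \cdot \frac{10}{9}}{-5160000} = \left(-78\right) \frac{80}{9} \left(- \frac{1}{5160000}\right) = \left(- \frac{2080}{3}\right) \left(- \frac{1}{5160000}\right) = \frac{13}{96750}$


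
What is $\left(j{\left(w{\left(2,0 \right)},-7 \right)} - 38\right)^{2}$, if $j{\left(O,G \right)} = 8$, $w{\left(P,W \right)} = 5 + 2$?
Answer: $900$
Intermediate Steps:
$w{\left(P,W \right)} = 7$
$\left(j{\left(w{\left(2,0 \right)},-7 \right)} - 38\right)^{2} = \left(8 - 38\right)^{2} = \left(-30\right)^{2} = 900$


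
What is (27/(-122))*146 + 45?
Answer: 774/61 ≈ 12.689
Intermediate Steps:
(27/(-122))*146 + 45 = (27*(-1/122))*146 + 45 = -27/122*146 + 45 = -1971/61 + 45 = 774/61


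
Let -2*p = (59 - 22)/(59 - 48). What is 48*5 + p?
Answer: 5243/22 ≈ 238.32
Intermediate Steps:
p = -37/22 (p = -(59 - 22)/(2*(59 - 48)) = -37/(2*11) = -½*37/11 = -37/22 ≈ -1.6818)
48*5 + p = 48*5 - 37/22 = 240 - 37/22 = 5243/22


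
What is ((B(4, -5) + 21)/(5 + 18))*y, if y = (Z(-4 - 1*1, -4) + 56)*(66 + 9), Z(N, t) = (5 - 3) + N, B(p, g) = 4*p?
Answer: 147075/23 ≈ 6394.6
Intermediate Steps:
Z(N, t) = 2 + N
y = 3975 (y = ((2 + (-4 - 1*1)) + 56)*(66 + 9) = ((2 + (-4 - 1)) + 56)*75 = ((2 - 5) + 56)*75 = (-3 + 56)*75 = 53*75 = 3975)
((B(4, -5) + 21)/(5 + 18))*y = ((4*4 + 21)/(5 + 18))*3975 = ((16 + 21)/23)*3975 = (37*(1/23))*3975 = (37/23)*3975 = 147075/23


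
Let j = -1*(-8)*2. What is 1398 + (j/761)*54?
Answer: 1064742/761 ≈ 1399.1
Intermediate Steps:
j = 16 (j = 8*2 = 16)
1398 + (j/761)*54 = 1398 + (16/761)*54 = 1398 + 864/761 = 1064742/761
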